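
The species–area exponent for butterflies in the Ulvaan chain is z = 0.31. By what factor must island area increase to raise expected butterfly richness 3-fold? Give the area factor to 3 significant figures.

34.6

(A₂/A₁)^0.31 = 3, so A₂/A₁ = 3^(1/0.31) = 3^3.226
ln(A₂/A₁) = ln 3 / 0.31 = 1.0986 / 0.31 = 3.5439
A₂/A₁ = e^3.5439 ≈ 34.6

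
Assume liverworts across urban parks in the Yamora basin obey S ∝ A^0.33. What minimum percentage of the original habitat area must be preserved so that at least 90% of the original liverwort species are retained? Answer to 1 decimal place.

72.7%

Need (A_new/A_old)^0.33 = 0.9, so A_new/A_old = 0.9^(1/0.33) = 0.9^3.03
ln(A_new/A_old) = ln 0.9 / 0.33 = -0.1054 / 0.33 = -0.3193
A_new/A_old = e^-0.3193 ≈ 0.7267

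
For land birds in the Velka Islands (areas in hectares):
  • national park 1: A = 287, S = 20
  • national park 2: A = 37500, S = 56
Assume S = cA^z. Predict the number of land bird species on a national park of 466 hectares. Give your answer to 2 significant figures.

z = ln(56/20) / ln(37500/287) = 1.0296 / 4.8726 = 0.2113
c = 20 / 287^0.2113 = 20 / 3.307 = 6.049
S₃ = 6.049 × 466^0.2113 = 6.049 × 3.663 ≈ 22.16

22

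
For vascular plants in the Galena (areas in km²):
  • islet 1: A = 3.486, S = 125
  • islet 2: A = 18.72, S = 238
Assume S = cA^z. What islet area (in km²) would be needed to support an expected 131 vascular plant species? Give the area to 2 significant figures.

3.9 km²

z = ln(238/125) / ln(18.72/3.486) = 0.6440 / 1.6808 = 0.3831
c = 125 / 3.486^0.3831 = 125 / 1.614 = 77.47
A = (131/77.47)^(1/0.3831) ⇒ ln A = ln(1.691)/0.3831 = 1.3711
A = e^1.3711 ≈ 3.94 km²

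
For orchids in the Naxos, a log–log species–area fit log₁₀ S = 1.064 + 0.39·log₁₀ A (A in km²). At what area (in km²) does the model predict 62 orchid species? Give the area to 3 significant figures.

73.7 km²

62 = 11.59 × A^0.39  ⇒  A^0.39 = 62/11.59 = 5.35
ln A = ln(5.35) / 0.39 = 1.6772 / 0.39 = 4.3005
A = e^4.3005 ≈ 73.73 km²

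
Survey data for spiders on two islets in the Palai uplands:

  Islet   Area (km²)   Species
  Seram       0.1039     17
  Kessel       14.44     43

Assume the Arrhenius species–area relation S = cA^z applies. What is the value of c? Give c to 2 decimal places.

26.03

z = ln(S₂/S₁) / ln(A₂/A₁) = ln(43/17) / ln(14.44/0.1039) = 0.9280 / 4.9343 = 0.1881
c = S₁ / A₁^z = 17 / 0.1039^0.1881 = 17 / 0.6532 = 26.03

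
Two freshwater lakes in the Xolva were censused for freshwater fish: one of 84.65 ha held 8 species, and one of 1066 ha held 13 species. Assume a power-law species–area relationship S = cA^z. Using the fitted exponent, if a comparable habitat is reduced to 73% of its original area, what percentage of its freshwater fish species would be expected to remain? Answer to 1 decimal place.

94.1%

z = ln(13/8) / ln(1066/84.65) = 0.4855 / 2.5331 = 0.1917
S_new/S_old = (A_new/A_old)^z = 0.73^0.1917 = exp(0.1917 × -0.3147) = 0.9415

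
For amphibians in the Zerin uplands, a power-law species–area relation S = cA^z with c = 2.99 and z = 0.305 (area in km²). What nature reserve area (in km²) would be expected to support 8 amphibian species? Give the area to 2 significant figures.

25 km²

8 = 2.99 × A^0.305  ⇒  A^0.305 = 8/2.99 = 2.676
ln A = ln(2.676) / 0.305 = 0.9842 / 0.305 = 3.2268
A = e^3.2268 ≈ 25.2 km²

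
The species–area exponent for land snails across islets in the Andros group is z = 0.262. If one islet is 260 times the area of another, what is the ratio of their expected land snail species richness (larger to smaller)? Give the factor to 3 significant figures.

S₂/S₁ = (A₂/A₁)^z = 260^0.262
ln(S₂/S₁) = 0.262 × ln 260 = 0.262 × 5.5607 = 1.4569
S₂/S₁ = e^1.4569 ≈ 4.293

4.29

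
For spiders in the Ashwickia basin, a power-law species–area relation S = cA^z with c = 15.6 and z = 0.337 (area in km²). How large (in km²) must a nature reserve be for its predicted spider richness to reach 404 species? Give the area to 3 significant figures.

404 = 15.6 × A^0.337  ⇒  A^0.337 = 404/15.6 = 25.9
ln A = ln(25.9) / 0.337 = 3.2541 / 0.337 = 9.6562
A = e^9.6562 ≈ 15619 km²

15600 km²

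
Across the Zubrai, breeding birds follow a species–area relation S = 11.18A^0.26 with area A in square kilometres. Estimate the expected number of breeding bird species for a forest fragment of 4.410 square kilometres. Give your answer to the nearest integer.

S = 11.18 × 4.41^0.26 = 11.18 × 1.471 ≈ 16.44

16 species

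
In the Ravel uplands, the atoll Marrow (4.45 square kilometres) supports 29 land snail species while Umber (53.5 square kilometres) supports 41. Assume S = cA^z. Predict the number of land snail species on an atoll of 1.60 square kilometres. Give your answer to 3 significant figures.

z = ln(41/29) / ln(53.5/4.45) = 0.3463 / 2.4868 = 0.1392
c = 29 / 4.45^0.1392 = 29 / 1.231 = 23.56
S₃ = 23.56 × 1.6^0.1392 = 23.56 × 1.068 ≈ 25.15

25.2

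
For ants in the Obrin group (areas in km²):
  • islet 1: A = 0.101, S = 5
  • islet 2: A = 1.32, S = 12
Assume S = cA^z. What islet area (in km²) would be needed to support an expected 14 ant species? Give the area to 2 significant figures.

2.1 km²

z = ln(12/5) / ln(1.32/0.101) = 0.8755 / 2.5703 = 0.3406
c = 5 / 0.101^0.3406 = 5 / 0.458 = 10.92
A = (14/10.92)^(1/0.3406) ⇒ ln A = ln(1.282)/0.3406 = 0.7302
A = e^0.7302 ≈ 2.075 km²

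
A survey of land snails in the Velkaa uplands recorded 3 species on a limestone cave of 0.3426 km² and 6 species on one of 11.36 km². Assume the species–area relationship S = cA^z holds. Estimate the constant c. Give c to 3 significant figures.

3.71

z = ln(S₂/S₁) / ln(A₂/A₁) = ln(6/3) / ln(11.36/0.3426) = 0.6931 / 3.5013 = 0.1980
c = S₁ / A₁^z = 3 / 0.3426^0.1980 = 3 / 0.8089 = 3.709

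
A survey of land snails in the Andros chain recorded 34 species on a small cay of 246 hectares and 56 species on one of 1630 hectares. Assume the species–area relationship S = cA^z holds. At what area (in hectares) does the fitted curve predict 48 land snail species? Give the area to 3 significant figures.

z = ln(56/34) / ln(1630/246) = 0.4990 / 1.8910 = 0.2639
c = 34 / 246^0.2639 = 34 / 4.275 = 7.954
A = (48/7.954)^(1/0.2639) ⇒ ln A = ln(6.035)/0.2639 = 6.8122
A = e^6.8122 ≈ 908.8 hectares

909 hectares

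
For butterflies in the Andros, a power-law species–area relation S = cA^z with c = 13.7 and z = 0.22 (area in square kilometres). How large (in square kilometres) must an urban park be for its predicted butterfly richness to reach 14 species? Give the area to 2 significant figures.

1.1 square kilometres

14 = 13.7 × A^0.22  ⇒  A^0.22 = 14/13.7 = 1.022
ln A = ln(1.022) / 0.22 = 0.0217 / 0.22 = 0.0985
A = e^0.0985 ≈ 1.103 square kilometres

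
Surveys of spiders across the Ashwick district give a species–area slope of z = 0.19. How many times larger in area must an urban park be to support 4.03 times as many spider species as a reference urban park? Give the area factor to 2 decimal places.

(A₂/A₁)^0.19 = 4.03, so A₂/A₁ = 4.03^(1/0.19) = 4.03^5.263
ln(A₂/A₁) = ln 4.03 / 0.19 = 1.3938 / 0.19 = 7.3356
A₂/A₁ = e^7.3356 ≈ 1534

1533.97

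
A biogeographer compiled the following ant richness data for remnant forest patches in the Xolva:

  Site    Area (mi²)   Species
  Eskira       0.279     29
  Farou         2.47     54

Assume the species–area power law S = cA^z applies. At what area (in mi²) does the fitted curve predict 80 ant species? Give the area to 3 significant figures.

z = ln(54/29) / ln(2.47/0.279) = 0.6217 / 2.1808 = 0.2851
c = 29 / 0.279^0.2851 = 29 / 0.695 = 41.73
A = (80/41.73)^(1/0.2851) ⇒ ln A = ln(1.917)/0.2851 = 2.2829
A = e^2.2829 ≈ 9.805 mi²

9.81 mi²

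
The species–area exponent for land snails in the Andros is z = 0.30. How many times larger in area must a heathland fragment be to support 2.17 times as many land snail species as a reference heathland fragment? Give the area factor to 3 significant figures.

13.2

(A₂/A₁)^0.3 = 2.17, so A₂/A₁ = 2.17^(1/0.3) = 2.17^3.333
ln(A₂/A₁) = ln 2.17 / 0.3 = 0.7747 / 0.3 = 2.5824
A₂/A₁ = e^2.5824 ≈ 13.23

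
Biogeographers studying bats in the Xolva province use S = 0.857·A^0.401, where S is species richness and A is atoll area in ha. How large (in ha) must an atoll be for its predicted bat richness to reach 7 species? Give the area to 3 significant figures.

188 ha

7 = 0.857 × A^0.401  ⇒  A^0.401 = 7/0.857 = 8.168
ln A = ln(8.168) / 0.401 = 2.1002 / 0.401 = 5.2375
A = e^5.2375 ≈ 188.2 ha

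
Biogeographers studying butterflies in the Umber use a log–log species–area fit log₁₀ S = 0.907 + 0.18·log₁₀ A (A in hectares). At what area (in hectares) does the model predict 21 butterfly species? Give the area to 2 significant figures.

200 hectares

21 = 8.072 × A^0.18  ⇒  A^0.18 = 21/8.072 = 2.601
ln A = ln(2.601) / 0.18 = 0.9561 / 0.18 = 5.3115
A = e^5.3115 ≈ 202.7 hectares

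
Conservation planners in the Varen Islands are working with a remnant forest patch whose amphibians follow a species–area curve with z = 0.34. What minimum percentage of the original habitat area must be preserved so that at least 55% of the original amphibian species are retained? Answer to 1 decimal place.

17.2%

Need (A_new/A_old)^0.34 = 0.55, so A_new/A_old = 0.55^(1/0.34) = 0.55^2.941
ln(A_new/A_old) = ln 0.55 / 0.34 = -0.5978 / 0.34 = -1.7583
A_new/A_old = e^-1.7583 ≈ 0.1723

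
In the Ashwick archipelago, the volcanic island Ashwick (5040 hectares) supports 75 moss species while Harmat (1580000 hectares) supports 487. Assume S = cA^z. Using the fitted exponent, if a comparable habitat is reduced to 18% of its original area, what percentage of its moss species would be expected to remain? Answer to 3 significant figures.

57.2%

z = ln(487/75) / ln(1580000/5040) = 1.8708 / 5.7478 = 0.3255
S_new/S_old = (A_new/A_old)^z = 0.18^0.3255 = exp(0.3255 × -1.7148) = 0.5723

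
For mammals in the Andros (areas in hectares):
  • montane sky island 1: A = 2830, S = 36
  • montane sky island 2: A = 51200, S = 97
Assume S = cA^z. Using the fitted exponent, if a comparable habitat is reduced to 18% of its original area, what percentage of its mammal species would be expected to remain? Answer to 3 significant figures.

z = ln(97/36) / ln(51200/2830) = 0.9912 / 2.8955 = 0.3423
S_new/S_old = (A_new/A_old)^z = 0.18^0.3423 = exp(0.3423 × -1.7148) = 0.556

55.6%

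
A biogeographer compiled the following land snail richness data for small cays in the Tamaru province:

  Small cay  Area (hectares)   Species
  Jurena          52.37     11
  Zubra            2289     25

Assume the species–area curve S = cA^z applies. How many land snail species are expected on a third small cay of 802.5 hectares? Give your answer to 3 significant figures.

z = ln(25/11) / ln(2289/52.37) = 0.8210 / 3.7775 = 0.2173
c = 11 / 52.37^0.2173 = 11 / 2.364 = 4.654
S₃ = 4.654 × 802.5^0.2173 = 4.654 × 4.278 ≈ 19.91

19.9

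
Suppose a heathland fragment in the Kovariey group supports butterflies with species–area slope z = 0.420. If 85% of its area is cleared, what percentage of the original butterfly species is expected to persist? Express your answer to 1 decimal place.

45.1%

S_new/S_old = (A_new/A_old)^z = 0.15^0.42
= exp(0.42 × ln 0.15) = exp(0.42 × -1.8971) = exp(-0.7968) ≈ 0.4508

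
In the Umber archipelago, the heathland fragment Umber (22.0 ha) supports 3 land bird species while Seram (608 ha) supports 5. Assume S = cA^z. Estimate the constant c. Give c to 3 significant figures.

1.86

z = ln(S₂/S₁) / ln(A₂/A₁) = ln(5/3) / ln(608/22) = 0.5108 / 3.3191 = 0.1539
c = S₁ / A₁^z = 3 / 22^0.1539 = 3 / 1.609 = 1.864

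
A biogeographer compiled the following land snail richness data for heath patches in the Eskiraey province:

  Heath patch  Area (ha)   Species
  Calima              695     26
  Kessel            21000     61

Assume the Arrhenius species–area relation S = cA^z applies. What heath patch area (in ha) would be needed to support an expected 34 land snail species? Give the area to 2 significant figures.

2000 ha

z = ln(61/26) / ln(21000/695) = 0.8528 / 3.4084 = 0.2502
c = 26 / 695^0.2502 = 26 / 5.141 = 5.057
A = (34/5.057)^(1/0.2502) ⇒ ln A = ln(6.723)/0.2502 = 7.6161
A = e^7.6161 ≈ 2031 ha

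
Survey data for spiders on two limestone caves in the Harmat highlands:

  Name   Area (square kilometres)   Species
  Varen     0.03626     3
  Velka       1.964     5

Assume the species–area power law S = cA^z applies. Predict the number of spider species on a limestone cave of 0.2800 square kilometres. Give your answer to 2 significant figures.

z = ln(5/3) / ln(1.964/0.03626) = 0.5108 / 3.9920 = 0.1280
c = 3 / 0.03626^0.1280 = 3 / 0.6541 = 4.586
S₃ = 4.586 × 0.28^0.1280 = 4.586 × 0.8497 ≈ 3.897

3.9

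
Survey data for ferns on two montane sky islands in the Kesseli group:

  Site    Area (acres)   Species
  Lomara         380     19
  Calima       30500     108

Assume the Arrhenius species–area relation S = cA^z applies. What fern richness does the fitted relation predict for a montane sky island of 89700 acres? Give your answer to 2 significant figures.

170

z = ln(108/19) / ln(30500/380) = 1.7377 / 4.3853 = 0.3963
c = 19 / 380^0.3963 = 19 / 10.53 = 1.805
S₃ = 1.805 × 89700^0.3963 = 1.805 × 91.74 ≈ 165.6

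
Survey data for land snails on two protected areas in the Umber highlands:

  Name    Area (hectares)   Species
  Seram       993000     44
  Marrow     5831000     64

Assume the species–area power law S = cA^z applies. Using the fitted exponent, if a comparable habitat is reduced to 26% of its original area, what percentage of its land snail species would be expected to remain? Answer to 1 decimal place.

75.2%

z = ln(64/44) / ln(5831000/993000) = 0.3747 / 1.7702 = 0.2117
S_new/S_old = (A_new/A_old)^z = 0.26^0.2117 = exp(0.2117 × -1.3471) = 0.7519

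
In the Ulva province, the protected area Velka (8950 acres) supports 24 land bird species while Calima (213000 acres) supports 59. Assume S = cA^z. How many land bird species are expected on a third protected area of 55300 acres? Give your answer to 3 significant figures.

z = ln(59/24) / ln(213000/8950) = 0.8995 / 3.1696 = 0.2838
c = 24 / 8950^0.2838 = 24 / 13.23 = 1.815
S₃ = 1.815 × 55300^0.2838 = 1.815 × 22.18 ≈ 40.24

40.2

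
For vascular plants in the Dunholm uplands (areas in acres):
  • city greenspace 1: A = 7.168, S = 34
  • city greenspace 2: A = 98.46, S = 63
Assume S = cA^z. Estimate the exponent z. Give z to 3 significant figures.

Taking logs: ln S = ln c + z ln A, so z = (ln S₂ − ln S₁)/(ln A₂ − ln A₁).
z = ln(63/34) / ln(98.46/7.168) = ln(1.853) / ln(13.74) = 0.6168 / 2.6200 = 0.2354

0.235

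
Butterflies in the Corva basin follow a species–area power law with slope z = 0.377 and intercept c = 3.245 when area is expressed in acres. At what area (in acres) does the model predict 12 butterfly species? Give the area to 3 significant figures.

12 = 3.245 × A^0.377  ⇒  A^0.377 = 12/3.245 = 3.698
ln A = ln(3.698) / 0.377 = 1.3078 / 0.377 = 3.4689
A = e^3.4689 ≈ 32.1 acres

32.1 acres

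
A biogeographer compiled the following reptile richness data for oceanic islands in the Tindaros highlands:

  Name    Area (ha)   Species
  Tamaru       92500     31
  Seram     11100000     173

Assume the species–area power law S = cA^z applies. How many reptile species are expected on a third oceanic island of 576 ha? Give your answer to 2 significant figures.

5.0

z = ln(173/31) / ln(11100000/92500) = 1.7193 / 4.7875 = 0.3591
c = 31 / 92500^0.3591 = 31 / 60.74 = 0.5104
S₃ = 0.5104 × 576^0.3591 = 0.5104 × 9.802 ≈ 5.003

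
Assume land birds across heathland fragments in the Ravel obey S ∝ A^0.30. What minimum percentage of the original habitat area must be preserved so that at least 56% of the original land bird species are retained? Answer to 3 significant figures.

14.5%

Need (A_new/A_old)^0.3 = 0.56, so A_new/A_old = 0.56^(1/0.3) = 0.56^3.333
ln(A_new/A_old) = ln 0.56 / 0.3 = -0.5798 / 0.3 = -1.9327
A_new/A_old = e^-1.9327 ≈ 0.1448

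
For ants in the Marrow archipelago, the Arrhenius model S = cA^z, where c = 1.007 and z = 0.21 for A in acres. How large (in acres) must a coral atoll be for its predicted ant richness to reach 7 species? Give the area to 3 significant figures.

10200 acres

7 = 1.007 × A^0.21  ⇒  A^0.21 = 7/1.007 = 6.951
ln A = ln(6.951) / 0.21 = 1.9389 / 0.21 = 9.2330
A = e^9.2330 ≈ 10229 acres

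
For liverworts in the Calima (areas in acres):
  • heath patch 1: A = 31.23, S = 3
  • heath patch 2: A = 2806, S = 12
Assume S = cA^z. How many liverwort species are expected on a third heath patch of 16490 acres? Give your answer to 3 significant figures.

20.7

z = ln(12/3) / ln(2806/31.23) = 1.3863 / 4.4981 = 0.3082
c = 3 / 31.23^0.3082 = 3 / 2.888 = 1.039
S₃ = 1.039 × 16490^0.3082 = 1.039 × 19.94 ≈ 20.71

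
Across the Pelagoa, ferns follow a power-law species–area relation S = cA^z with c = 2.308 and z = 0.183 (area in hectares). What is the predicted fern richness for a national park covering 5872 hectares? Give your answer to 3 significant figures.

S = 2.308 × 5872^0.183 = 2.308 × 4.894 ≈ 11.3

11.3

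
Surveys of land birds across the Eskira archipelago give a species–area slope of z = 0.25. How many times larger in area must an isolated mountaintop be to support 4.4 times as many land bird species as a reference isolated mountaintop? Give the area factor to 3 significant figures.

375

(A₂/A₁)^0.25 = 4.4, so A₂/A₁ = 4.4^(1/0.25) = 4.4^4
ln(A₂/A₁) = ln 4.4 / 0.25 = 1.4816 / 0.25 = 5.9264
A₂/A₁ = e^5.9264 ≈ 374.8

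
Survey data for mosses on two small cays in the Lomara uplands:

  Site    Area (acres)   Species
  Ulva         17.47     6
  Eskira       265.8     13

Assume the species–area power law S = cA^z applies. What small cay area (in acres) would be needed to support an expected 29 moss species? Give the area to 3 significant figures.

z = ln(13/6) / ln(265.8/17.47) = 0.7732 / 2.7223 = 0.2840
c = 6 / 17.47^0.2840 = 6 / 2.253 = 2.663
A = (29/2.663)^(1/0.2840) ⇒ ln A = ln(10.89)/0.2840 = 8.4077
A = e^8.4077 ≈ 4481 acres

4480 acres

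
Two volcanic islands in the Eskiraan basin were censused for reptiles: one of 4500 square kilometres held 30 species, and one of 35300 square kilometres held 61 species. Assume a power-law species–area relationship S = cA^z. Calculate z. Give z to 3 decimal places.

Taking logs: ln S = ln c + z ln A, so z = (ln S₂ − ln S₁)/(ln A₂ − ln A₁).
z = ln(61/30) / ln(35300/4500) = ln(2.033) / ln(7.844) = 0.7097 / 2.0598 = 0.3445

0.345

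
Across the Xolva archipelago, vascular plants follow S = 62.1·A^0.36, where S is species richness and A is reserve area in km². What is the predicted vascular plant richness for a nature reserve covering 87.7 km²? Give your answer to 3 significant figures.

311

S = 62.1 × 87.7^0.36
ln S = ln 62.1 + 0.36 × ln 87.7 = 4.1287 + 0.36 × 4.4739 = 5.7394
S = e^5.7394 ≈ 310.9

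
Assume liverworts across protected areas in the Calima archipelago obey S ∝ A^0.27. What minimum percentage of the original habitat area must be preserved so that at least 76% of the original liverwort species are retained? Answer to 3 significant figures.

Need (A_new/A_old)^0.27 = 0.76, so A_new/A_old = 0.76^(1/0.27) = 0.76^3.704
ln(A_new/A_old) = ln 0.76 / 0.27 = -0.2744 / 0.27 = -1.0164
A_new/A_old = e^-1.0164 ≈ 0.3619

36.2%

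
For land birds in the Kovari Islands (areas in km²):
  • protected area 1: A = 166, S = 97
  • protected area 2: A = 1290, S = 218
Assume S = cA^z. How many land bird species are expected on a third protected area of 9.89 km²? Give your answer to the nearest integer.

z = ln(218/97) / ln(1290/166) = 0.8098 / 2.0504 = 0.3949
c = 97 / 166^0.3949 = 97 / 7.53 = 12.88
S₃ = 12.88 × 9.89^0.3949 = 12.88 × 2.472 ≈ 31.84

32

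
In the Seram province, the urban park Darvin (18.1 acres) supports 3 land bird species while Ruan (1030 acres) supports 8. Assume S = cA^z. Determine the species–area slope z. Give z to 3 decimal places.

0.243

Taking logs: ln S = ln c + z ln A, so z = (ln S₂ − ln S₁)/(ln A₂ − ln A₁).
z = ln(8/3) / ln(1030/18.1) = ln(2.667) / ln(56.91) = 0.9808 / 4.0414 = 0.2427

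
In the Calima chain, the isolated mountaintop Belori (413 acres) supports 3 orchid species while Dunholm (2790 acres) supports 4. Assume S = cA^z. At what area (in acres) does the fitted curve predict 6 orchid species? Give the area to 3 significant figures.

41200 acres

z = ln(4/3) / ln(2790/413) = 0.2877 / 1.9103 = 0.1506
c = 3 / 413^0.1506 = 3 / 2.477 = 1.211
A = (6/1.211)^(1/0.1506) ⇒ ln A = ln(4.954)/0.1506 = 10.6263
A = e^10.6263 ≈ 41204 acres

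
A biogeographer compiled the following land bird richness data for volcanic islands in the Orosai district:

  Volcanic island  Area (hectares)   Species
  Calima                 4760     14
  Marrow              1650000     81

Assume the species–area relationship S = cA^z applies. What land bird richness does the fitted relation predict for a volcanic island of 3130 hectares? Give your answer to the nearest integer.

12

z = ln(81/14) / ln(1650000/4760) = 1.7554 / 5.8483 = 0.3002
c = 14 / 4760^0.3002 = 14 / 12.7 = 1.102
S₃ = 1.102 × 3130^0.3002 = 1.102 × 11.2 ≈ 12.34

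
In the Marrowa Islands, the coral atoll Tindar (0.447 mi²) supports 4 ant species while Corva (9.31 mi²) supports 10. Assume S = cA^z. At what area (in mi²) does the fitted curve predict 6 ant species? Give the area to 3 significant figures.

z = ln(10/4) / ln(9.31/0.447) = 0.9163 / 3.0363 = 0.3018
c = 4 / 0.447^0.3018 = 4 / 0.7843 = 5.1
A = (6/5.1)^(1/0.3018) ⇒ ln A = ln(1.176)/0.3018 = 0.5384
A = e^0.5384 ≈ 1.713 mi²

1.71 mi²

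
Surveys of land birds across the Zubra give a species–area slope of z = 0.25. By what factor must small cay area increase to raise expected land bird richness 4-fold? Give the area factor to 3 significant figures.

256

(A₂/A₁)^0.25 = 4, so A₂/A₁ = 4^(1/0.25) = 4^4
ln(A₂/A₁) = ln 4 / 0.25 = 1.3863 / 0.25 = 5.5452
A₂/A₁ = e^5.5452 ≈ 256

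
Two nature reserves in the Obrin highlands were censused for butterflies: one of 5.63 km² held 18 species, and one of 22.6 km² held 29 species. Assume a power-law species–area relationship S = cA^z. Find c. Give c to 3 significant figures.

z = ln(S₂/S₁) / ln(A₂/A₁) = ln(29/18) / ln(22.6/5.63) = 0.4769 / 1.3898 = 0.3432
c = S₁ / A₁^z = 18 / 5.63^0.3432 = 18 / 1.809 = 9.948

9.95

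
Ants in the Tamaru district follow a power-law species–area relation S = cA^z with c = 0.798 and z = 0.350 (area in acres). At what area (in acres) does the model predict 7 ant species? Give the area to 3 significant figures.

495 acres

7 = 0.798 × A^0.35  ⇒  A^0.35 = 7/0.798 = 8.772
ln A = ln(8.772) / 0.35 = 2.1716 / 0.35 = 6.2044
A = e^6.2044 ≈ 494.9 acres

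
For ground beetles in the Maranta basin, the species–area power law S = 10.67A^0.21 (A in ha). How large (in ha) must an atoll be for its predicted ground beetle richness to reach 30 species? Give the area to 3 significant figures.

30 = 10.67 × A^0.21  ⇒  A^0.21 = 30/10.67 = 2.812
ln A = ln(2.812) / 0.21 = 1.0338 / 0.21 = 4.9227
A = e^4.9227 ≈ 137.4 ha

137 ha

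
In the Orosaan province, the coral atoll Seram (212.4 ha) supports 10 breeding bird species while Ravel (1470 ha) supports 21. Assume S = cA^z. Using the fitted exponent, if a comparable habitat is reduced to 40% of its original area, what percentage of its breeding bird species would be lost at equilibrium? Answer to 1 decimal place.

29.6%

z = ln(21/10) / ln(1470/212.4) = 0.7419 / 1.9345 = 0.3835
S_new/S_old = (A_new/A_old)^z = 0.4^0.3835 = exp(0.3835 × -0.9163) = 0.7037
Fraction lost = 1 − 0.7037 = 0.2963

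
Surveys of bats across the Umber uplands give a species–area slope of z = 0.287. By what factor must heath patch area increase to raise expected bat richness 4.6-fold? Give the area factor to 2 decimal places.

203.83

(A₂/A₁)^0.287 = 4.6, so A₂/A₁ = 4.6^(1/0.287) = 4.6^3.484
ln(A₂/A₁) = ln 4.6 / 0.287 = 1.5261 / 0.287 = 5.3173
A₂/A₁ = e^5.3173 ≈ 203.8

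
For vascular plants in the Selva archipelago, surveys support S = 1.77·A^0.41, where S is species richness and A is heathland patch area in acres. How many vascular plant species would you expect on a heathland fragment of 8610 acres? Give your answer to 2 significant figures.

73

S = 1.77 × 8610^0.41
ln S = ln 1.77 + 0.41 × ln 8610 = 0.5710 + 0.41 × 9.0607 = 4.2859
S = e^4.2859 ≈ 72.66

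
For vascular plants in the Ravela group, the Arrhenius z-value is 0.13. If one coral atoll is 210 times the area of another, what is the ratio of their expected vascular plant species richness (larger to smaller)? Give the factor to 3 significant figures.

2.00

S₂/S₁ = (A₂/A₁)^z = 210^0.13
ln(S₂/S₁) = 0.13 × ln 210 = 0.13 × 5.3471 = 0.6951
S₂/S₁ = e^0.6951 ≈ 2.004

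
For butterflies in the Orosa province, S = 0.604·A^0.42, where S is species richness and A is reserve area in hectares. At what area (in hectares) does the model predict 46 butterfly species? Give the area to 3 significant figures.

30200 hectares

46 = 0.604 × A^0.42  ⇒  A^0.42 = 46/0.604 = 76.16
ln A = ln(76.16) / 0.42 = 4.3328 / 0.42 = 10.3162
A = e^10.3162 ≈ 30220 hectares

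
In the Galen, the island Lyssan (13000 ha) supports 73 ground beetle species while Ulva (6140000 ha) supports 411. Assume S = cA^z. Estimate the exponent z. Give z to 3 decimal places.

0.281

Taking logs: ln S = ln c + z ln A, so z = (ln S₂ − ln S₁)/(ln A₂ − ln A₁).
z = ln(411/73) / ln(6140000/13000) = ln(5.63) / ln(472.3) = 1.7281 / 6.1576 = 0.2806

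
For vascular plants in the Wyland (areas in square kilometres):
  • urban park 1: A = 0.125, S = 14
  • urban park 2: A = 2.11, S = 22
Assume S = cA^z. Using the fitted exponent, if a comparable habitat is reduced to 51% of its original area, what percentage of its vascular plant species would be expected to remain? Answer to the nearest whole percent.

z = ln(22/14) / ln(2.11/0.125) = 0.4520 / 2.8261 = 0.1599
S_new/S_old = (A_new/A_old)^z = 0.51^0.1599 = exp(0.1599 × -0.6733) = 0.8979

90%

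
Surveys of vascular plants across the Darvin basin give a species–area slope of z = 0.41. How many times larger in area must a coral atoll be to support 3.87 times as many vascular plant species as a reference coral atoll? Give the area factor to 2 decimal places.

27.13

(A₂/A₁)^0.41 = 3.87, so A₂/A₁ = 3.87^(1/0.41) = 3.87^2.439
ln(A₂/A₁) = ln 3.87 / 0.41 = 1.3533 / 0.41 = 3.3006
A₂/A₁ = e^3.3006 ≈ 27.13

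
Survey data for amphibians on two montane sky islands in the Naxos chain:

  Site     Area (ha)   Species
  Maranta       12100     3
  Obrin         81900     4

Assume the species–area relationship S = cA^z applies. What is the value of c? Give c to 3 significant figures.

z = ln(S₂/S₁) / ln(A₂/A₁) = ln(4/3) / ln(81900/12100) = 0.2877 / 1.9123 = 0.1504
c = S₁ / A₁^z = 3 / 12100^0.1504 = 3 / 4.113 = 0.7293

0.729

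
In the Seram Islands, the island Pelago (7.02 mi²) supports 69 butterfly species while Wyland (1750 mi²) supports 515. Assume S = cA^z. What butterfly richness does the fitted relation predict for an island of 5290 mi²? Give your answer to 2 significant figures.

z = ln(515/69) / ln(1750/7.02) = 2.0101 / 5.5186 = 0.3642
c = 69 / 7.02^0.3642 = 69 / 2.034 = 33.93
S₃ = 33.93 × 5290^0.3642 = 33.93 × 22.71 ≈ 770.5

770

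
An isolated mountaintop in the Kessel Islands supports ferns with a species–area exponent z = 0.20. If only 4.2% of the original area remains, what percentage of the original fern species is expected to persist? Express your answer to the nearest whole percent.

S_new/S_old = (A_new/A_old)^z = 0.042^0.2
= exp(0.2 × ln 0.042) = exp(0.2 × -3.1701) = exp(-0.6340) ≈ 0.5305

53%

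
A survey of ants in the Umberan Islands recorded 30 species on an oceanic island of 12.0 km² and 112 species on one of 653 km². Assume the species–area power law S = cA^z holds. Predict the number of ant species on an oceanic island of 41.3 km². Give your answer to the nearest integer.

45

z = ln(112/30) / ln(653/12) = 1.3173 / 3.9967 = 0.3296
c = 30 / 12^0.3296 = 30 / 2.268 = 13.23
S₃ = 13.23 × 41.3^0.3296 = 13.23 × 3.409 ≈ 45.09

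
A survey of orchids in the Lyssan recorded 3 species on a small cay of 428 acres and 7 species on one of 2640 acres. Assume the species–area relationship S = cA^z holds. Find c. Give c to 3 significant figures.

z = ln(S₂/S₁) / ln(A₂/A₁) = ln(7/3) / ln(2640/428) = 0.8473 / 1.8194 = 0.4657
c = S₁ / A₁^z = 3 / 428^0.4657 = 3 / 16.81 = 0.1785

0.179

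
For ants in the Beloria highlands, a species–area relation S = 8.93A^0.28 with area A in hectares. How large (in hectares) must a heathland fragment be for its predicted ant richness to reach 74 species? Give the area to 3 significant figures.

74 = 8.93 × A^0.28  ⇒  A^0.28 = 74/8.93 = 8.287
ln A = ln(8.287) / 0.28 = 2.1146 / 0.28 = 7.5523
A = e^7.5523 ≈ 1905 hectares

1910 hectares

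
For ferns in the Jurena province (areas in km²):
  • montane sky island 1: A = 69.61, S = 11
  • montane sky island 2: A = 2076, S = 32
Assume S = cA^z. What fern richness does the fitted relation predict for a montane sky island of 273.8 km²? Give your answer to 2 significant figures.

17

z = ln(32/11) / ln(2076/69.61) = 1.0678 / 3.3953 = 0.3145
c = 11 / 69.61^0.3145 = 11 / 3.798 = 2.896
S₃ = 2.896 × 273.8^0.3145 = 2.896 × 5.842 ≈ 16.92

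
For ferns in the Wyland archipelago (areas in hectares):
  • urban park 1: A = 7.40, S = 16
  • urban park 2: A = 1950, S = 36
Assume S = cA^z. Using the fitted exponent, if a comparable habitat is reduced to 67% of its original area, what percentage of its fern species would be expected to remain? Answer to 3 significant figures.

z = ln(36/16) / ln(1950/7.4) = 0.8109 / 5.5741 = 0.1455
S_new/S_old = (A_new/A_old)^z = 0.67^0.1455 = exp(0.1455 × -0.4005) = 0.9434

94.3%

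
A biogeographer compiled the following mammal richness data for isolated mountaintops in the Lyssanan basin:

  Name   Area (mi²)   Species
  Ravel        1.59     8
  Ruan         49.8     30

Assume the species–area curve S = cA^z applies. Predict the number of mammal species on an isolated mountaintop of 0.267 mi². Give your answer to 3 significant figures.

4.03

z = ln(30/8) / ln(49.8/1.59) = 1.3218 / 3.4443 = 0.3838
c = 8 / 1.59^0.3838 = 8 / 1.195 = 6.696
S₃ = 6.696 × 0.267^0.3838 = 6.696 × 0.6025 ≈ 4.034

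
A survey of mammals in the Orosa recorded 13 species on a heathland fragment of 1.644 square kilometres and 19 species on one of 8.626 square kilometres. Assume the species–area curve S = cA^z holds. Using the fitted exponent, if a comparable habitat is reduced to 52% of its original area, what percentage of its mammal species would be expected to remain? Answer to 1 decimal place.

86.1%

z = ln(19/13) / ln(8.626/1.644) = 0.3795 / 1.6576 = 0.2289
S_new/S_old = (A_new/A_old)^z = 0.52^0.2289 = exp(0.2289 × -0.6539) = 0.861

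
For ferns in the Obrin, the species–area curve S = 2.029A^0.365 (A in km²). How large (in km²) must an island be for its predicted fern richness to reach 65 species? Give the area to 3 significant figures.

13300 km²

65 = 2.029 × A^0.365  ⇒  A^0.365 = 65/2.029 = 32.04
ln A = ln(32.04) / 0.365 = 3.4668 / 0.365 = 9.4982
A = e^9.4982 ≈ 13336 km²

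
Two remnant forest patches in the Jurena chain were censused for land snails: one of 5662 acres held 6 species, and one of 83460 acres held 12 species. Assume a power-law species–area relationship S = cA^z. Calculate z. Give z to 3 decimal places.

Taking logs: ln S = ln c + z ln A, so z = (ln S₂ − ln S₁)/(ln A₂ − ln A₁).
z = ln(12/6) / ln(83460/5662) = ln(2) / ln(14.74) = 0.6931 / 2.6906 = 0.2576

0.258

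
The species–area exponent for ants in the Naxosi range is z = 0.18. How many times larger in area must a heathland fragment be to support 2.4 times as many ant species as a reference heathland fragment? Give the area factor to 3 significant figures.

(A₂/A₁)^0.18 = 2.4, so A₂/A₁ = 2.4^(1/0.18) = 2.4^5.556
ln(A₂/A₁) = ln 2.4 / 0.18 = 0.8755 / 0.18 = 4.8637
A₂/A₁ = e^4.8637 ≈ 129.5

130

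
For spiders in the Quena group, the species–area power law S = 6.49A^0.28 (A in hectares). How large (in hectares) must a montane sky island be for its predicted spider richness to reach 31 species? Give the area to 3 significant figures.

31 = 6.49 × A^0.28  ⇒  A^0.28 = 31/6.49 = 4.777
ln A = ln(4.777) / 0.28 = 1.5637 / 0.28 = 5.5847
A = e^5.5847 ≈ 266.3 hectares

266 hectares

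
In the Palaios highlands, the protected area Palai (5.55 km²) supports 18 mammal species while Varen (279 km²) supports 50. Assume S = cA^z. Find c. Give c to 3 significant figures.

z = ln(S₂/S₁) / ln(A₂/A₁) = ln(50/18) / ln(279/5.55) = 1.0217 / 3.9174 = 0.2608
c = S₁ / A₁^z = 18 / 5.55^0.2608 = 18 / 1.564 = 11.51

11.5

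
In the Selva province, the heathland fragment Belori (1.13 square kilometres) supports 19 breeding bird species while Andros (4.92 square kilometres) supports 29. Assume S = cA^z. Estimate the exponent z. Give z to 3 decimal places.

0.287

Taking logs: ln S = ln c + z ln A, so z = (ln S₂ − ln S₁)/(ln A₂ − ln A₁).
z = ln(29/19) / ln(4.92/1.13) = ln(1.526) / ln(4.354) = 0.4229 / 1.4711 = 0.2874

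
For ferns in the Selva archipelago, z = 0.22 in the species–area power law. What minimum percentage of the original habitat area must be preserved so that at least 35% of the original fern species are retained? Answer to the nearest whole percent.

1%

Need (A_new/A_old)^0.22 = 0.35, so A_new/A_old = 0.35^(1/0.22) = 0.35^4.545
ln(A_new/A_old) = ln 0.35 / 0.22 = -1.0498 / 0.22 = -4.7719
A_new/A_old = e^-4.7719 ≈ 0.008464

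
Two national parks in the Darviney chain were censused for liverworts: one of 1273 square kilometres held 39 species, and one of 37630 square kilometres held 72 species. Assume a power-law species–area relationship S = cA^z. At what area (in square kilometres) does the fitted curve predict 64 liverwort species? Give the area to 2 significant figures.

20000 square kilometres

z = ln(72/39) / ln(37630/1273) = 0.6131 / 3.3864 = 0.1810
c = 39 / 1273^0.1810 = 39 / 3.649 = 10.69
A = (64/10.69)^(1/0.1810) ⇒ ln A = ln(5.987)/0.1810 = 9.8850
A = e^9.8850 ≈ 19634 square kilometres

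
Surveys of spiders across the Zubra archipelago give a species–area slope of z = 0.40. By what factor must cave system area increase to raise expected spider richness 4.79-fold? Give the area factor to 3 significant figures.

50.2

(A₂/A₁)^0.4 = 4.79, so A₂/A₁ = 4.79^(1/0.4) = 4.79^2.5
ln(A₂/A₁) = ln 4.79 / 0.4 = 1.5665 / 0.4 = 3.9163
A₂/A₁ = e^3.9163 ≈ 50.22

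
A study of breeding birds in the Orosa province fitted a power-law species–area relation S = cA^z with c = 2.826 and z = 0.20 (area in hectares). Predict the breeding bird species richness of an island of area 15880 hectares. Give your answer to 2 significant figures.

S = 2.826 × 15880^0.2
ln S = ln 2.826 + 0.2 × ln 15880 = 1.0389 + 0.2 × 9.6728 = 2.9734
S = e^2.9734 ≈ 19.56

20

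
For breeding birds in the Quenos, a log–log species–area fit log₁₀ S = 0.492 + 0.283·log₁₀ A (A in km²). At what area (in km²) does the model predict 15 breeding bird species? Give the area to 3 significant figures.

15 = 3.105 × A^0.283  ⇒  A^0.283 = 15/3.105 = 4.832
ln A = ln(4.832) / 0.283 = 1.5752 / 0.283 = 5.5660
A = e^5.5660 ≈ 261.4 km²

261 km²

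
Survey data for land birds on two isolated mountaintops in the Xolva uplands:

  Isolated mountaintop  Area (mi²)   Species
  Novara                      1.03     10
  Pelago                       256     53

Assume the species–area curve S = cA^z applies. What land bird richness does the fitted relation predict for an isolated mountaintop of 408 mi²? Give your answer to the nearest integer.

z = ln(53/10) / ln(256/1.03) = 1.6677 / 5.5156 = 0.3024
c = 10 / 1.03^0.3024 = 10 / 1.009 = 9.911
S₃ = 9.911 × 408^0.3024 = 9.911 × 6.157 ≈ 61.02

61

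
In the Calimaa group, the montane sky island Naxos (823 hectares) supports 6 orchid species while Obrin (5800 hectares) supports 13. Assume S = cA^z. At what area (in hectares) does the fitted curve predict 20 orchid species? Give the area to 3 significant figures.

17200 hectares

z = ln(13/6) / ln(5800/823) = 0.7732 / 1.9527 = 0.3960
c = 6 / 823^0.3960 = 6 / 14.27 = 0.4205
A = (20/0.4205)^(1/0.3960) ⇒ ln A = ln(47.56)/0.3960 = 9.7535
A = e^9.7535 ≈ 17215 hectares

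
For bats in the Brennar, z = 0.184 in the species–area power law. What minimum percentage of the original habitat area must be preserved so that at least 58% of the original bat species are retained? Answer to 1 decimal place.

Need (A_new/A_old)^0.184 = 0.58, so A_new/A_old = 0.58^(1/0.184) = 0.58^5.435
ln(A_new/A_old) = ln 0.58 / 0.184 = -0.5447 / 0.184 = -2.9605
A_new/A_old = e^-2.9605 ≈ 0.05179

5.2%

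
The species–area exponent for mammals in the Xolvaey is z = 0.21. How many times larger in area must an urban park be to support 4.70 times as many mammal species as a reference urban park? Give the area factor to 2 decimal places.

1586.59

(A₂/A₁)^0.21 = 4.7, so A₂/A₁ = 4.7^(1/0.21) = 4.7^4.762
ln(A₂/A₁) = ln 4.7 / 0.21 = 1.5476 / 0.21 = 7.3693
A₂/A₁ = e^7.3693 ≈ 1587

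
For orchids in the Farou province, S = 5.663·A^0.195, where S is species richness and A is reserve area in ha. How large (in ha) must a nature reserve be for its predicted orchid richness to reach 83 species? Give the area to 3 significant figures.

954000 ha

83 = 5.663 × A^0.195  ⇒  A^0.195 = 83/5.663 = 14.66
ln A = ln(14.66) / 0.195 = 2.6849 / 0.195 = 13.7687
A = e^13.7687 ≈ 954221 ha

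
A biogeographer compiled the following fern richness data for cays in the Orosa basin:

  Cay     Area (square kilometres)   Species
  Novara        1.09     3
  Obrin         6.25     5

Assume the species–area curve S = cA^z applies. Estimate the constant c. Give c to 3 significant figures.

z = ln(S₂/S₁) / ln(A₂/A₁) = ln(5/3) / ln(6.25/1.09) = 0.5108 / 1.7464 = 0.2925
c = S₁ / A₁^z = 3 / 1.09^0.2925 = 3 / 1.026 = 2.925

2.93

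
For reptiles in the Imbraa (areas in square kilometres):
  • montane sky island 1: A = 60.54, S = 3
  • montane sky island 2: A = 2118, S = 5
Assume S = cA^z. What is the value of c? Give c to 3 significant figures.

1.66

z = ln(S₂/S₁) / ln(A₂/A₁) = ln(5/3) / ln(2118/60.54) = 0.5108 / 3.5549 = 0.1437
c = S₁ / A₁^z = 3 / 60.54^0.1437 = 3 / 1.803 = 1.664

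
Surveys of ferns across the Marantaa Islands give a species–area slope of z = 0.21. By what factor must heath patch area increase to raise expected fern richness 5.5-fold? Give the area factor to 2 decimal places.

(A₂/A₁)^0.21 = 5.5, so A₂/A₁ = 5.5^(1/0.21) = 5.5^4.762
ln(A₂/A₁) = ln 5.5 / 0.21 = 1.7047 / 0.21 = 8.1178
A₂/A₁ = e^8.1178 ≈ 3354

3353.80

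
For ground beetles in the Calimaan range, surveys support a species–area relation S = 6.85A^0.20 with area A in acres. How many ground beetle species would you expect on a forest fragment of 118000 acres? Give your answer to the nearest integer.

71

S = 6.85 × 118000^0.2 = 6.85 × 10.34 ≈ 70.81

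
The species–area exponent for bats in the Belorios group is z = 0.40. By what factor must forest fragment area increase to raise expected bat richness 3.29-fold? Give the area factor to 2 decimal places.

(A₂/A₁)^0.4 = 3.29, so A₂/A₁ = 3.29^(1/0.4) = 3.29^2.5
ln(A₂/A₁) = ln 3.29 / 0.4 = 1.1909 / 0.4 = 2.9772
A₂/A₁ = e^2.9772 ≈ 19.63

19.63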